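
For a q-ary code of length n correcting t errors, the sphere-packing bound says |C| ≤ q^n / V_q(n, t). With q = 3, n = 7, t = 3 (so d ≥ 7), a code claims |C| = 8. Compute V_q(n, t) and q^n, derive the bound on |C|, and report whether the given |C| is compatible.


V_q(n, t) = 379, q^n = 2187, Hamming bound = 5, |C| = 8 > bound (violated).

Step 1: Compute V_q(n, t) = Σ_{j=0}^3 C(n, j) (q−1)^j.
  j = 0: C(7,0)·(2)^0 = 1·1 = 1.
  j = 1: C(7,1)·(2)^1 = 7·2 = 14.
  j = 2: C(7,2)·(2)^2 = 21·4 = 84.
  j = 3: C(7,3)·(2)^3 = 35·8 = 280.
  V_q(n, t) = 1 + 14 + 84 + 280 = 379.
Step 2: q^n = 3^7 = 2187.
Step 3: Hamming bound ⌊q^n / V_q(n,t)⌋ = ⌊2187/379⌋ = 5.
Step 4: Compare |C| = 8 to 5: violated.
The claimed |C| lies above the Hamming bound, so no 3-ary code of length 7 with d ≥ 7 can have 8 codewords.


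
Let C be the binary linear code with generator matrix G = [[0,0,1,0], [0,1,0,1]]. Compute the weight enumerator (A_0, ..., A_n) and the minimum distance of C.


Weight distribution: A_0 = 1, A_1 = 1, A_2 = 1, A_3 = 1. Minimum distance d = 1.

Enumerate all 2^2 = 4 messages m ∈ F_2^2.
For each, compute codeword c = mG in F_2^4, then tally its weight.
  m = 00 → c = 0000, weight = 0.
  m = 10 → c = 0010, weight = 1.
  m = 01 → c = 0101, weight = 2.
  m = 11 → c = 0111, weight = 3.
Tally weights:
  weight 0: 1 codewords.
  weight 1: 1 codewords.
  weight 2: 1 codewords.
  weight 3: 1 codewords.
Minimum distance d = smallest w > 0 with A_w > 0 = 1.
Sanity: Σ A_w = 4 = 2^2 = 4 ✓.


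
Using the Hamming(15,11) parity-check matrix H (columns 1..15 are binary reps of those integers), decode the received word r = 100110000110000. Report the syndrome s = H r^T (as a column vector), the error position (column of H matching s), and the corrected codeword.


s = (0, 0, 0, 1)^T, error position = 1, corrected codeword c = 000110000110000

Compute s = H r^T mod 2 one row at a time:
  s_1 = 0 + 0 + 1 + 1 + 0 + 0 + 0 + 0 = 2 ≡ 0 (mod 2).
  s_2 = 1 + 1 + 0 + 0 + 0 + 0 + 0 + 0 = 2 ≡ 0 (mod 2).
  s_3 = 0 + 0 + 0 + 0 + 1 + 1 + 0 + 0 = 2 ≡ 0 (mod 2).
  s_4 = 1 + 0 + 1 + 0 + 0 + 1 + 0 + 0 = 3 ≡ 1 (mod 2).
s = (0, 0, 0, 1)^T — this equals column 1 of H (binary 0001), so error is at position 1.
Correct: flip bit 1 of r = 100110000110000 to get c = 000110000110000.


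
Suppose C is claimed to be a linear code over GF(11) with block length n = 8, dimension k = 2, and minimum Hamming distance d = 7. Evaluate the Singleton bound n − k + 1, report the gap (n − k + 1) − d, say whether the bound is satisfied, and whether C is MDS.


Singleton RHS = n − k + 1 = 7, slack = 0, bound satisfied, MDS.

Singleton bound: d ≤ n − k + 1.
Here n = 8, k = 2, so n − k + 1 = 7.
Given d = 7, check d ≤ 7: YES.
Slack = (n − k + 1) − d = 0.
The code is MDS (slack = 0).
Description: the claimed parameters are [8, 2, 7]_11; such a code would be MDS (meets Singleton bound).


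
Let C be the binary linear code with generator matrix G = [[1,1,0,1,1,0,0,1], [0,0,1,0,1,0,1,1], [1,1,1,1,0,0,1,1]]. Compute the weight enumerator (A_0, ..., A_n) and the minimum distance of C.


Weight distribution: A_0 = 1, A_1 = 1, A_3 = 1, A_4 = 2, A_5 = 2, A_6 = 1. Minimum distance d = 1.

Enumerate all 2^3 = 8 messages m ∈ F_2^3.
For each, compute codeword c = mG in F_2^8, then tally its weight.
  m = 000 → c = 00000000, weight = 0.
  m = 100 → c = 11011001, weight = 5.
  m = 010 → c = 00101011, weight = 4.
  m = 110 → c = 11110010, weight = 5.
  m = 001 → c = 11110011, weight = 6.
  m = 101 → c = 00101010, weight = 3.
  m = 011 → c = 11011000, weight = 4.
  m = 111 → c = 00000001, weight = 1.
Tally weights:
  weight 0: 1 codewords.
  weight 1: 1 codewords.
  weight 3: 1 codewords.
  weight 4: 2 codewords.
  weight 5: 2 codewords.
  weight 6: 1 codewords.
Minimum distance d = smallest w > 0 with A_w > 0 = 1.
Sanity: Σ A_w = 8 = 2^3 = 8 ✓.


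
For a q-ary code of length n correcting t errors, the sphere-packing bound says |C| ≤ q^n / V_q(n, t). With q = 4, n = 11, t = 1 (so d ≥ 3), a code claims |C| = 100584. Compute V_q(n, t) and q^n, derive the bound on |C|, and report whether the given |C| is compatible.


V_q(n, t) = 34, q^n = 4194304, Hamming bound = 123361, |C| = 100584 ≤ bound (satisfied).

Step 1: Compute V_q(n, t) = Σ_{j=0}^1 C(n, j) (q−1)^j.
  j = 0: C(11,0)·(3)^0 = 1·1 = 1.
  j = 1: C(11,1)·(3)^1 = 11·3 = 33.
  V_q(n, t) = 1 + 33 = 34.
Step 2: q^n = 4^11 = 4194304.
Step 3: Hamming bound ⌊q^n / V_q(n,t)⌋ = ⌊4194304/34⌋ = 123361.
Step 4: Compare |C| = 100584 to 123361: satisfied.
The claimed |C| lies below the Hamming bound.


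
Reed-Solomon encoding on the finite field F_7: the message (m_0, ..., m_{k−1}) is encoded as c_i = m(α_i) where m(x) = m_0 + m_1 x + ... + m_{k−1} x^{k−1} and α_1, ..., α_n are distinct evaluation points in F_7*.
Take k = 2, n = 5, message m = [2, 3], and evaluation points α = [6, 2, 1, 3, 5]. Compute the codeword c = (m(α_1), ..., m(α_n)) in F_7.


c = [6, 1, 5, 4, 3]

Message polynomial: m(x) = 2 + 3·x (mod 7).
For each evaluation point α_i, compute m(α_i) mod 7:
  α_1 = 6: Horner steps 3 → 6, so m(6) = 6.
  α_2 = 2: Horner steps 3 → 1, so m(2) = 1.
  α_3 = 1: Horner steps 3 → 5, so m(1) = 5.
  α_4 = 3: Horner steps 3 → 4, so m(3) = 4.
  α_5 = 5: Horner steps 3 → 3, so m(5) = 3.
Codeword c = [6, 1, 5, 4, 3] ∈ F_7^5.


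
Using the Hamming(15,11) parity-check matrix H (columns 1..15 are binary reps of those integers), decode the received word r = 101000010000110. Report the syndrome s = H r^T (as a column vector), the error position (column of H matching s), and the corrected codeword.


s = (1, 0, 0, 1)^T, error position = 9, corrected codeword c = 101000011000110

Compute s = H r^T mod 2 one row at a time:
  s_1 = 1 + 0 + 0 + 0 + 0 + 1 + 1 + 0 = 3 ≡ 1 (mod 2).
  s_2 = 0 + 0 + 0 + 0 + 0 + 1 + 1 + 0 = 2 ≡ 0 (mod 2).
  s_3 = 0 + 1 + 0 + 0 + 0 + 0 + 1 + 0 = 2 ≡ 0 (mod 2).
  s_4 = 1 + 1 + 0 + 0 + 0 + 0 + 1 + 0 = 3 ≡ 1 (mod 2).
s = (1, 0, 0, 1)^T — this equals column 9 of H (binary 1001), so error is at position 9.
Correct: flip bit 9 of r = 101000010000110 to get c = 101000011000110.


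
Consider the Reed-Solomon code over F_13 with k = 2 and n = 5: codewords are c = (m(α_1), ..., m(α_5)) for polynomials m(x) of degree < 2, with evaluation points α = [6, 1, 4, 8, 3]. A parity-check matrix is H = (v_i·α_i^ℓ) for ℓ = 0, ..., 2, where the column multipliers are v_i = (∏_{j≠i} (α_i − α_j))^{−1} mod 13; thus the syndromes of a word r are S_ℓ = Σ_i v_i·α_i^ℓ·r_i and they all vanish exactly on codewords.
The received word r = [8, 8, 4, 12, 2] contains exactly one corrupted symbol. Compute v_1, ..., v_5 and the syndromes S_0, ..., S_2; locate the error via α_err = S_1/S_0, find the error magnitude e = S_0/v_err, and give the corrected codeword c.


S = (5, 5, 5), error at position 2, error magnitude e = 10, c = [8, 11, 4, 12, 2].

Step 1: column multipliers v_i = (∏_{j≠i}(α_i − α_j))^{−1} mod 13.
  i = 1 (α = 6): (6−1)(6−4)(6−8)(6−3) = 5·2·(−2)·3 = −60 ≡ 5, so v_1 = 5^{−1} = 8 (mod 13).
  i = 2 (α = 1): (1−6)(1−4)(1−8)(1−3) = (−5)·(−3)·(−7)·(−2) = 210 ≡ 2, so v_2 = 2^{−1} = 7 (mod 13).
  i = 3 (α = 4): (4−6)(4−1)(4−8)(4−3) = (−2)·3·(−4)·1 = 24 ≡ 11, so v_3 = 11^{−1} = 6 (mod 13).
  i = 4 (α = 8): (8−6)(8−1)(8−4)(8−3) = 2·7·4·5 = 280 ≡ 7, so v_4 = 7^{−1} = 2 (mod 13).
  i = 5 (α = 3): (3−6)(3−1)(3−4)(3−8) = (−3)·2·(−1)·(−5) = −30 ≡ 9, so v_5 = 9^{−1} = 3 (mod 13).
  v = [8, 7, 6, 2, 3].
Step 2: syndromes of r = [8, 8, 4, 12, 2] (all sums mod 13).
  S_0 = Σ v_i r_i = 8·8 + 7·8 + 6·4 + 2·12 + 3·2 = 174 ≡ 5.
  S_1 = Σ v_i α_i r_i = 8·6·8 + 7·1·8 + 6·4·4 + 2·8·12 + 3·3·2 = 746 ≡ 5.
  α_i^2 mod 13 = [10, 1, 3, 12, 9].
  S_2 = Σ v_i α_i^2 r_i = 8·10·8 + 7·1·8 + 6·3·4 + 2·12·12 + 3·9·2 = 1110 ≡ 5.
  S = (5, 5, 5) ≠ 0, so r is not a codeword (an error is present).
Step 3: locate the error. For a single error e at position i, S_ℓ = v_i·e·α_i^ℓ, so α_err = S_1/S_0.
  S_0^{−1} = 5^{−1} = 8 (mod 13), so α_err = 5·8 = 40 ≡ 1 = α_2. Error position i = 2.
  Consistency check: S_2/S_1 = 5·8 = 40 ≡ 1 = α_err ✓ (single-error assumption holds).
Step 4: error magnitude e = S_0/v_2 = S_0·∏_{j≠2}(α_2 − α_j) = 5·2 = 10 ≡ 10 (mod 13).
Step 5: correct position 2: c_2 = r_2 − e = 8 − 10 ≡ 11 (mod 13). Hence c = [8, 11, 4, 12, 2].
  Check: interpolating c through the α_i gives m(x) = 9 + 2·x (degree < 2) with m(α_i) = c_i for every i, so c is indeed a codeword.


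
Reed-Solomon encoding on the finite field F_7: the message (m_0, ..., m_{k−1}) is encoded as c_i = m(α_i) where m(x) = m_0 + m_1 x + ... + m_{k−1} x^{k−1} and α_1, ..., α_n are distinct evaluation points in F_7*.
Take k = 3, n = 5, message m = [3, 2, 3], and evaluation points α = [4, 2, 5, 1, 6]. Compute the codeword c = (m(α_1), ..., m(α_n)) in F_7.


c = [3, 5, 4, 1, 4]

Message polynomial: m(x) = 3 + 2·x + 3·x^2 (mod 7).
For each evaluation point α_i, compute m(α_i) mod 7:
  α_1 = 4: Horner steps 3 → 0 → 3, so m(4) = 3.
  α_2 = 2: Horner steps 3 → 1 → 5, so m(2) = 5.
  α_3 = 5: Horner steps 3 → 3 → 4, so m(5) = 4.
  α_4 = 1: Horner steps 3 → 5 → 1, so m(1) = 1.
  α_5 = 6: Horner steps 3 → 6 → 4, so m(6) = 4.
Codeword c = [3, 5, 4, 1, 4] ∈ F_7^5.


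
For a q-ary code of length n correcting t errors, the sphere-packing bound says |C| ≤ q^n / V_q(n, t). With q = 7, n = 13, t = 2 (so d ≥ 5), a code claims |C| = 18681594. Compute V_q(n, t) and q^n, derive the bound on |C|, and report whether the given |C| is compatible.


V_q(n, t) = 2887, q^n = 96889010407, Hamming bound = 33560446, |C| = 18681594 ≤ bound (satisfied).

Step 1: Compute V_q(n, t) = Σ_{j=0}^2 C(n, j) (q−1)^j.
  j = 0: C(13,0)·(6)^0 = 1·1 = 1.
  j = 1: C(13,1)·(6)^1 = 13·6 = 78.
  j = 2: C(13,2)·(6)^2 = 78·36 = 2808.
  V_q(n, t) = 1 + 78 + 2808 = 2887.
Step 2: q^n = 7^13 = 96889010407.
Step 3: Hamming bound ⌊q^n / V_q(n,t)⌋ = ⌊96889010407/2887⌋ = 33560446.
Step 4: Compare |C| = 18681594 to 33560446: satisfied.
The claimed |C| lies below the Hamming bound.


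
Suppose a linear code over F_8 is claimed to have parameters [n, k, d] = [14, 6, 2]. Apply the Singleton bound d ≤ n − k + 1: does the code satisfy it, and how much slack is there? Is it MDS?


Singleton RHS = n − k + 1 = 9, slack = 7, bound satisfied, not MDS.

Singleton bound: d ≤ n − k + 1.
Here n = 14, k = 6, so n − k + 1 = 9.
Given d = 2, check d ≤ 9: YES.
Slack = (n − k + 1) − d = 7.
The code is NOT MDS (slack = 7 > 0).
Description: the claimed parameters are [14, 6, 2]_8; such a code would be non-MDS.


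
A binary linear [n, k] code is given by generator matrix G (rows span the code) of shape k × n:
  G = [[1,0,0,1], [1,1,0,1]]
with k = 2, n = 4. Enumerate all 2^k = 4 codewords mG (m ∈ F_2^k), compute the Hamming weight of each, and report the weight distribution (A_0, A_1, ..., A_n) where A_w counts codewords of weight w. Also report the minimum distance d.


Weight distribution: A_0 = 1, A_1 = 1, A_2 = 1, A_3 = 1. Minimum distance d = 1.

Enumerate all 2^2 = 4 messages m ∈ F_2^2.
For each, compute codeword c = mG in F_2^4, then tally its weight.
  m = 00 → c = 0000, weight = 0.
  m = 10 → c = 1001, weight = 2.
  m = 01 → c = 1101, weight = 3.
  m = 11 → c = 0100, weight = 1.
Tally weights:
  weight 0: 1 codewords.
  weight 1: 1 codewords.
  weight 2: 1 codewords.
  weight 3: 1 codewords.
Minimum distance d = smallest w > 0 with A_w > 0 = 1.
Sanity: Σ A_w = 4 = 2^2 = 4 ✓.


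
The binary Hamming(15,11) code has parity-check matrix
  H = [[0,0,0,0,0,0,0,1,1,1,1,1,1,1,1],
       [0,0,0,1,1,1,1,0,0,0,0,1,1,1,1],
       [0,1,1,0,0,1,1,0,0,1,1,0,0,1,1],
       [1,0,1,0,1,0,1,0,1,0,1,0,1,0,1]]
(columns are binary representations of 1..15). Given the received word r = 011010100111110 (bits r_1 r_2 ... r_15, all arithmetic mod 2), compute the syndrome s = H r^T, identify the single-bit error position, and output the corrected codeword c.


s = (1, 1, 0, 1)^T, error position = 13, corrected codeword c = 011010100111010

Compute s = H r^T mod 2 one row at a time:
  s_1 = 0 + 0 + 1 + 1 + 1 + 1 + 1 + 0 = 5 ≡ 1 (mod 2).
  s_2 = 0 + 1 + 0 + 1 + 1 + 1 + 1 + 0 = 5 ≡ 1 (mod 2).
  s_3 = 1 + 1 + 0 + 1 + 1 + 1 + 1 + 0 = 6 ≡ 0 (mod 2).
  s_4 = 0 + 1 + 1 + 1 + 0 + 1 + 1 + 0 = 5 ≡ 1 (mod 2).
s = (1, 1, 0, 1)^T — this equals column 13 of H (binary 1101), so error is at position 13.
Correct: flip bit 13 of r = 011010100111110 to get c = 011010100111010.


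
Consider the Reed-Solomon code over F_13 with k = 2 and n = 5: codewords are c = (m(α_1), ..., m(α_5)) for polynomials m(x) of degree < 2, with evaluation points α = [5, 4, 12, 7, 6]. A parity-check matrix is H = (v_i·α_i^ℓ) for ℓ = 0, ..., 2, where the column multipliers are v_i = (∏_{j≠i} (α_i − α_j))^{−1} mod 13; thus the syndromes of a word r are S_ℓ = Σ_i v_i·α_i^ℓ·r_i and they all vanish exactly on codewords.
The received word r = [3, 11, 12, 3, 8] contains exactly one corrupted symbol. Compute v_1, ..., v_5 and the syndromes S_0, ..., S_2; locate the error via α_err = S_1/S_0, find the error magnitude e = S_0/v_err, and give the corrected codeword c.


S = (9, 11, 12), error at position 4, error magnitude e = 3, c = [3, 11, 12, 0, 8].

Step 1: column multipliers v_i = (∏_{j≠i}(α_i − α_j))^{−1} mod 13.
  i = 1 (α = 5): (5−4)(5−12)(5−7)(5−6) = 1·(−7)·(−2)·(−1) = −14 ≡ 12, so v_1 = 12^{−1} = 12 (mod 13).
  i = 2 (α = 4): (4−5)(4−12)(4−7)(4−6) = (−1)·(−8)·(−3)·(−2) = 48 ≡ 9, so v_2 = 9^{−1} = 3 (mod 13).
  i = 3 (α = 12): (12−5)(12−4)(12−7)(12−6) = 7·8·5·6 = 1680 ≡ 3, so v_3 = 3^{−1} = 9 (mod 13).
  i = 4 (α = 7): (7−5)(7−4)(7−12)(7−6) = 2·3·(−5)·1 = −30 ≡ 9, so v_4 = 9^{−1} = 3 (mod 13).
  i = 5 (α = 6): (6−5)(6−4)(6−12)(6−7) = 1·2·(−6)·(−1) = 12 ≡ 12, so v_5 = 12^{−1} = 12 (mod 13).
  v = [12, 3, 9, 3, 12].
Step 2: syndromes of r = [3, 11, 12, 3, 8] (all sums mod 13).
  S_0 = Σ v_i r_i = 12·3 + 3·11 + 9·12 + 3·3 + 12·8 = 282 ≡ 9.
  S_1 = Σ v_i α_i r_i = 12·5·3 + 3·4·11 + 9·12·12 + 3·7·3 + 12·6·8 = 2247 ≡ 11.
  α_i^2 mod 13 = [12, 3, 1, 10, 10].
  S_2 = Σ v_i α_i^2 r_i = 12·12·3 + 3·3·11 + 9·1·12 + 3·10·3 + 12·10·8 = 1689 ≡ 12.
  S = (9, 11, 12) ≠ 0, so r is not a codeword (an error is present).
Step 3: locate the error. For a single error e at position i, S_ℓ = v_i·e·α_i^ℓ, so α_err = S_1/S_0.
  S_0^{−1} = 9^{−1} = 3 (mod 13), so α_err = 11·3 = 33 ≡ 7 = α_4. Error position i = 4.
  Consistency check: S_2/S_1 = 12·6 = 72 ≡ 7 = α_err ✓ (single-error assumption holds).
Step 4: error magnitude e = S_0/v_4 = S_0·∏_{j≠4}(α_4 − α_j) = 9·9 = 81 ≡ 3 (mod 13).
Step 5: correct position 4: c_4 = r_4 − e = 3 − 3 ≡ 0 (mod 13). Hence c = [3, 11, 12, 0, 8].
  Check: interpolating c through the α_i gives m(x) = 4 + 5·x (degree < 2) with m(α_i) = c_i for every i, so c is indeed a codeword.


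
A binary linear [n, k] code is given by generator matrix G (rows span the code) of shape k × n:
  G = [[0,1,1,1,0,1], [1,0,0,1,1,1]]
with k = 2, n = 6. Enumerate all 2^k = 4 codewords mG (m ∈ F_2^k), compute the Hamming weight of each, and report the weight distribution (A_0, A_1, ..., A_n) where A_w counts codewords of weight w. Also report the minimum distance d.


Weight distribution: A_0 = 1, A_4 = 3. Minimum distance d = 4.

Enumerate all 2^2 = 4 messages m ∈ F_2^2.
For each, compute codeword c = mG in F_2^6, then tally its weight.
  m = 00 → c = 000000, weight = 0.
  m = 10 → c = 011101, weight = 4.
  m = 01 → c = 100111, weight = 4.
  m = 11 → c = 111010, weight = 4.
Tally weights:
  weight 0: 1 codewords.
  weight 4: 3 codewords.
Minimum distance d = smallest w > 0 with A_w > 0 = 4.
Sanity: Σ A_w = 4 = 2^2 = 4 ✓.


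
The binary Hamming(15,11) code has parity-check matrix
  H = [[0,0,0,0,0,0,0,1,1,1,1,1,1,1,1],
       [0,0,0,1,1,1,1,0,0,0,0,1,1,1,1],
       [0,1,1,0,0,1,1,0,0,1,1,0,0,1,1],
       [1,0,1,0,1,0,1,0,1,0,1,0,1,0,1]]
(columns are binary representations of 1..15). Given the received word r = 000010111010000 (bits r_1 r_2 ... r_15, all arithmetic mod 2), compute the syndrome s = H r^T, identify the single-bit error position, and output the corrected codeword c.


s = (1, 0, 0, 0)^T, error position = 8, corrected codeword c = 000010101010000

Compute s = H r^T mod 2 one row at a time:
  s_1 = 1 + 1 + 0 + 1 + 0 + 0 + 0 + 0 = 3 ≡ 1 (mod 2).
  s_2 = 0 + 1 + 0 + 1 + 0 + 0 + 0 + 0 = 2 ≡ 0 (mod 2).
  s_3 = 0 + 0 + 0 + 1 + 0 + 1 + 0 + 0 = 2 ≡ 0 (mod 2).
  s_4 = 0 + 0 + 1 + 1 + 1 + 1 + 0 + 0 = 4 ≡ 0 (mod 2).
s = (1, 0, 0, 0)^T — this equals column 8 of H (binary 1000), so error is at position 8.
Correct: flip bit 8 of r = 000010111010000 to get c = 000010101010000.


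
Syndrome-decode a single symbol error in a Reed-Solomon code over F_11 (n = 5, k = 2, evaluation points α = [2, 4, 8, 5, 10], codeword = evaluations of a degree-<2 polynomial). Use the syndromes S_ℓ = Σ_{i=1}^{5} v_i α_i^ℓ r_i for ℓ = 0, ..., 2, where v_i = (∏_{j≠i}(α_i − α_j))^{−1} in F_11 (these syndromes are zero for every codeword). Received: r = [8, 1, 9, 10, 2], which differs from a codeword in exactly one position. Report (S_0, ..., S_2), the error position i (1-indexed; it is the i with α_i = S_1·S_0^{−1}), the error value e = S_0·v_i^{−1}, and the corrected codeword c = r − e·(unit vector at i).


S = (7, 2, 10), error at position 4, error magnitude e = 7, c = [8, 1, 9, 3, 2].

Step 1: column multipliers v_i = (∏_{j≠i}(α_i − α_j))^{−1} mod 11.
  i = 1 (α = 2): (2−4)(2−8)(2−5)(2−10) = (−2)·(−6)·(−3)·(−8) = 288 ≡ 2, so v_1 = 2^{−1} = 6 (mod 11).
  i = 2 (α = 4): (4−2)(4−8)(4−5)(4−10) = 2·(−4)·(−1)·(−6) = −48 ≡ 7, so v_2 = 7^{−1} = 8 (mod 11).
  i = 3 (α = 8): (8−2)(8−4)(8−5)(8−10) = 6·4·3·(−2) = −144 ≡ 10, so v_3 = 10^{−1} = 10 (mod 11).
  i = 4 (α = 5): (5−2)(5−4)(5−8)(5−10) = 3·1·(−3)·(−5) = 45 ≡ 1, so v_4 = 1^{−1} = 1 (mod 11).
  i = 5 (α = 10): (10−2)(10−4)(10−8)(10−5) = 8·6·2·5 = 480 ≡ 7, so v_5 = 7^{−1} = 8 (mod 11).
  v = [6, 8, 10, 1, 8].
Step 2: syndromes of r = [8, 1, 9, 10, 2] (all sums mod 11).
  S_0 = Σ v_i r_i = 6·8 + 8·1 + 10·9 + 1·10 + 8·2 = 172 ≡ 7.
  S_1 = Σ v_i α_i r_i = 6·2·8 + 8·4·1 + 10·8·9 + 1·5·10 + 8·10·2 = 1058 ≡ 2.
  α_i^2 mod 11 = [4, 5, 9, 3, 1].
  S_2 = Σ v_i α_i^2 r_i = 6·4·8 + 8·5·1 + 10·9·9 + 1·3·10 + 8·1·2 = 1088 ≡ 10.
  S = (7, 2, 10) ≠ 0, so r is not a codeword (an error is present).
Step 3: locate the error. For a single error e at position i, S_ℓ = v_i·e·α_i^ℓ, so α_err = S_1/S_0.
  S_0^{−1} = 7^{−1} = 8 (mod 11), so α_err = 2·8 = 16 ≡ 5 = α_4. Error position i = 4.
  Consistency check: S_2/S_1 = 10·6 = 60 ≡ 5 = α_err ✓ (single-error assumption holds).
Step 4: error magnitude e = S_0/v_4 = S_0·∏_{j≠4}(α_4 − α_j) = 7·1 = 7 ≡ 7 (mod 11).
Step 5: correct position 4: c_4 = r_4 − e = 10 − 7 ≡ 3 (mod 11). Hence c = [8, 1, 9, 3, 2].
  Check: interpolating c through the α_i gives m(x) = 4 + 2·x (degree < 2) with m(α_i) = c_i for every i, so c is indeed a codeword.


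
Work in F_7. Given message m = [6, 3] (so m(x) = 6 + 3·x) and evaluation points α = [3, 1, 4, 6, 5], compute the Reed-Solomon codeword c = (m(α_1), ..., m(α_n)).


c = [1, 2, 4, 3, 0]

Message polynomial: m(x) = 6 + 3·x (mod 7).
For each evaluation point α_i, compute m(α_i) mod 7:
  α_1 = 3: Horner steps 3 → 1, so m(3) = 1.
  α_2 = 1: Horner steps 3 → 2, so m(1) = 2.
  α_3 = 4: Horner steps 3 → 4, so m(4) = 4.
  α_4 = 6: Horner steps 3 → 3, so m(6) = 3.
  α_5 = 5: Horner steps 3 → 0, so m(5) = 0.
Codeword c = [1, 2, 4, 3, 0] ∈ F_7^5.


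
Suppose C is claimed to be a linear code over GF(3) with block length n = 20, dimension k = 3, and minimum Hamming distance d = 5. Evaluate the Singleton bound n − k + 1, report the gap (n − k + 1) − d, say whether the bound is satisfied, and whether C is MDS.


Singleton RHS = n − k + 1 = 18, slack = 13, bound satisfied, not MDS.

Singleton bound: d ≤ n − k + 1.
Here n = 20, k = 3, so n − k + 1 = 18.
Given d = 5, check d ≤ 18: YES.
Slack = (n − k + 1) − d = 13.
The code is NOT MDS (slack = 13 > 0).
Description: the claimed parameters are [20, 3, 5]_3; such a code would be non-MDS.


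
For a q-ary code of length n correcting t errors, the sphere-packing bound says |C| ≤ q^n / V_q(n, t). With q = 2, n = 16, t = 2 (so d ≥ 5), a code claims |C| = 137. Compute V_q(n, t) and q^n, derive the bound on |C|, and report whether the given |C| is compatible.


V_q(n, t) = 137, q^n = 65536, Hamming bound = 478, |C| = 137 ≤ bound (satisfied).

Step 1: Compute V_q(n, t) = Σ_{j=0}^2 C(n, j) (q−1)^j.
  j = 0: C(16,0)·(1)^0 = 1·1 = 1.
  j = 1: C(16,1)·(1)^1 = 16·1 = 16.
  j = 2: C(16,2)·(1)^2 = 120·1 = 120.
  V_q(n, t) = 1 + 16 + 120 = 137.
Step 2: q^n = 2^16 = 65536.
Step 3: Hamming bound ⌊q^n / V_q(n,t)⌋ = ⌊65536/137⌋ = 478.
Step 4: Compare |C| = 137 to 478: satisfied.
The claimed |C| lies below the Hamming bound.


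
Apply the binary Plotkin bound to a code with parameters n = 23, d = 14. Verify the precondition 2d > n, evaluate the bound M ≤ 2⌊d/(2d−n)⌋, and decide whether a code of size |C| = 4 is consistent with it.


Plotkin bound M ≤ 4; given |C| = 4 ≤ bound (satisfied).

Check applicability: 2d = 28, n = 23.
2d − n = 5 > 0, so Plotkin applies.
Compute d/(2d−n) = 14/5 ≈ 2.8000.
⌊d/(2d−n)⌋ = 2.
Plotkin bound: M ≤ 2·2 = 4.
Given |C| = 4, check: satisfied.
This |C| is at the Plotkin bound.


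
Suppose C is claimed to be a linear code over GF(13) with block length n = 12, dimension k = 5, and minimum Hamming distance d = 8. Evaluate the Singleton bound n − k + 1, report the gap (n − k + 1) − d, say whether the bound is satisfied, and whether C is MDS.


Singleton RHS = n − k + 1 = 8, slack = 0, bound satisfied, MDS.

Singleton bound: d ≤ n − k + 1.
Here n = 12, k = 5, so n − k + 1 = 8.
Given d = 8, check d ≤ 8: YES.
Slack = (n − k + 1) − d = 0.
The code is MDS (slack = 0).
Description: the claimed parameters are [12, 5, 8]_13; such a code would be MDS (meets Singleton bound).


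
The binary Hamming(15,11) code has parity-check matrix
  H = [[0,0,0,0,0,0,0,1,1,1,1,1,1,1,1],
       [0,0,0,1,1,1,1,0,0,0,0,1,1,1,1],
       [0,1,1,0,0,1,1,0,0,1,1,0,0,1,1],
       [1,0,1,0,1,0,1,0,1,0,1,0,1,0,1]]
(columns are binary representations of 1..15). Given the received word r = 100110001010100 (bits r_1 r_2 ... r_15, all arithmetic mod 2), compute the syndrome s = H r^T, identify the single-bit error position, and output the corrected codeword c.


s = (1, 1, 1, 1)^T, error position = 15, corrected codeword c = 100110001010101

Compute s = H r^T mod 2 one row at a time:
  s_1 = 0 + 1 + 0 + 1 + 0 + 1 + 0 + 0 = 3 ≡ 1 (mod 2).
  s_2 = 1 + 1 + 0 + 0 + 0 + 1 + 0 + 0 = 3 ≡ 1 (mod 2).
  s_3 = 0 + 0 + 0 + 0 + 0 + 1 + 0 + 0 = 1 ≡ 1 (mod 2).
  s_4 = 1 + 0 + 1 + 0 + 1 + 1 + 1 + 0 = 5 ≡ 1 (mod 2).
s = (1, 1, 1, 1)^T — this equals column 15 of H (binary 1111), so error is at position 15.
Correct: flip bit 15 of r = 100110001010100 to get c = 100110001010101.


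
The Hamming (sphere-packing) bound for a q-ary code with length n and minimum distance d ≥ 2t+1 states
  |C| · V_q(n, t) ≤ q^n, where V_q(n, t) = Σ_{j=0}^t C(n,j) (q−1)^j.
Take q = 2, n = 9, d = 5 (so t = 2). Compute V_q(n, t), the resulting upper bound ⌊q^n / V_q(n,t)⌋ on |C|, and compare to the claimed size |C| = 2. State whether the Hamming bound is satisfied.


V_q(n, t) = 46, q^n = 512, Hamming bound = 11, |C| = 2 ≤ bound (satisfied).

Step 1: Compute V_q(n, t) = Σ_{j=0}^2 C(n, j) (q−1)^j.
  j = 0: C(9,0)·(1)^0 = 1·1 = 1.
  j = 1: C(9,1)·(1)^1 = 9·1 = 9.
  j = 2: C(9,2)·(1)^2 = 36·1 = 36.
  V_q(n, t) = 1 + 9 + 36 = 46.
Step 2: q^n = 2^9 = 512.
Step 3: Hamming bound ⌊q^n / V_q(n,t)⌋ = ⌊512/46⌋ = 11.
Step 4: Compare |C| = 2 to 11: satisfied.
The claimed |C| lies below the Hamming bound.


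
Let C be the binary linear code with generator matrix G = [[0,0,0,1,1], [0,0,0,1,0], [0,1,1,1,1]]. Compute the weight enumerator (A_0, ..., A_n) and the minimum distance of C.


Weight distribution: A_0 = 1, A_1 = 2, A_2 = 2, A_3 = 2, A_4 = 1. Minimum distance d = 1.

Enumerate all 2^3 = 8 messages m ∈ F_2^3.
For each, compute codeword c = mG in F_2^5, then tally its weight.
  m = 000 → c = 00000, weight = 0.
  m = 100 → c = 00011, weight = 2.
  m = 010 → c = 00010, weight = 1.
  m = 110 → c = 00001, weight = 1.
  m = 001 → c = 01111, weight = 4.
  m = 101 → c = 01100, weight = 2.
  m = 011 → c = 01101, weight = 3.
  m = 111 → c = 01110, weight = 3.
Tally weights:
  weight 0: 1 codewords.
  weight 1: 2 codewords.
  weight 2: 2 codewords.
  weight 3: 2 codewords.
  weight 4: 1 codewords.
Minimum distance d = smallest w > 0 with A_w > 0 = 1.
Sanity: Σ A_w = 8 = 2^3 = 8 ✓.


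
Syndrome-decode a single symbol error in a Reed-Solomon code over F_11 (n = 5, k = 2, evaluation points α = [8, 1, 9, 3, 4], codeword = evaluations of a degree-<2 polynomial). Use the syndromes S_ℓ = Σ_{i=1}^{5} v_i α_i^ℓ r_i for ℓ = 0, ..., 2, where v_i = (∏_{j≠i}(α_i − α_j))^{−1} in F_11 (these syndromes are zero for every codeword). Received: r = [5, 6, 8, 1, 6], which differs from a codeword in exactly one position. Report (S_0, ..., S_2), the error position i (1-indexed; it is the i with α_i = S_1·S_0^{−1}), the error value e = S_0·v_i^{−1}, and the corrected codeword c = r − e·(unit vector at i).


S = (7, 6, 2), error at position 5, error magnitude e = 2, c = [5, 6, 8, 1, 4].

Step 1: column multipliers v_i = (∏_{j≠i}(α_i − α_j))^{−1} mod 11.
  i = 1 (α = 8): (8−1)(8−9)(8−3)(8−4) = 7·(−1)·5·4 = −140 ≡ 3, so v_1 = 3^{−1} = 4 (mod 11).
  i = 2 (α = 1): (1−8)(1−9)(1−3)(1−4) = (−7)·(−8)·(−2)·(−3) = 336 ≡ 6, so v_2 = 6^{−1} = 2 (mod 11).
  i = 3 (α = 9): (9−8)(9−1)(9−3)(9−4) = 1·8·6·5 = 240 ≡ 9, so v_3 = 9^{−1} = 5 (mod 11).
  i = 4 (α = 3): (3−8)(3−1)(3−9)(3−4) = (−5)·2·(−6)·(−1) = −60 ≡ 6, so v_4 = 6^{−1} = 2 (mod 11).
  i = 5 (α = 4): (4−8)(4−1)(4−9)(4−3) = (−4)·3·(−5)·1 = 60 ≡ 5, so v_5 = 5^{−1} = 9 (mod 11).
  v = [4, 2, 5, 2, 9].
Step 2: syndromes of r = [5, 6, 8, 1, 6] (all sums mod 11).
  S_0 = Σ v_i r_i = 4·5 + 2·6 + 5·8 + 2·1 + 9·6 = 128 ≡ 7.
  S_1 = Σ v_i α_i r_i = 4·8·5 + 2·1·6 + 5·9·8 + 2·3·1 + 9·4·6 = 754 ≡ 6.
  α_i^2 mod 11 = [9, 1, 4, 9, 5].
  S_2 = Σ v_i α_i^2 r_i = 4·9·5 + 2·1·6 + 5·4·8 + 2·9·1 + 9·5·6 = 640 ≡ 2.
  S = (7, 6, 2) ≠ 0, so r is not a codeword (an error is present).
Step 3: locate the error. For a single error e at position i, S_ℓ = v_i·e·α_i^ℓ, so α_err = S_1/S_0.
  S_0^{−1} = 7^{−1} = 8 (mod 11), so α_err = 6·8 = 48 ≡ 4 = α_5. Error position i = 5.
  Consistency check: S_2/S_1 = 2·2 = 4 ≡ 4 = α_err ✓ (single-error assumption holds).
Step 4: error magnitude e = S_0/v_5 = S_0·∏_{j≠5}(α_5 − α_j) = 7·5 = 35 ≡ 2 (mod 11).
Step 5: correct position 5: c_5 = r_5 − e = 6 − 2 ≡ 4 (mod 11). Hence c = [5, 6, 8, 1, 4].
  Check: interpolating c through the α_i gives m(x) = 3 + 3·x (degree < 2) with m(α_i) = c_i for every i, so c is indeed a codeword.


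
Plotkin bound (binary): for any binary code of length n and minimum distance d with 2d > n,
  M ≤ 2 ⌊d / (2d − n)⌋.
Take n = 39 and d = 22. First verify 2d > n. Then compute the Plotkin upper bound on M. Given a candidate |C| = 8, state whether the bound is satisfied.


Plotkin bound M ≤ 8; given |C| = 8 ≤ bound (satisfied).

Check applicability: 2d = 44, n = 39.
2d − n = 5 > 0, so Plotkin applies.
Compute d/(2d−n) = 22/5 ≈ 4.4000.
⌊d/(2d−n)⌋ = 4.
Plotkin bound: M ≤ 2·4 = 8.
Given |C| = 8, check: satisfied.
This |C| is at the Plotkin bound.


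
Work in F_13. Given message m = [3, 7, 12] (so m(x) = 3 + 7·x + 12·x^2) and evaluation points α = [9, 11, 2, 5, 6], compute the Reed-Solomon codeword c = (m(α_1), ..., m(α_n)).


c = [11, 11, 0, 0, 9]

Message polynomial: m(x) = 3 + 7·x + 12·x^2 (mod 13).
For each evaluation point α_i, compute m(α_i) mod 13:
  α_1 = 9: Horner steps 12 → 11 → 11, so m(9) = 11.
  α_2 = 11: Horner steps 12 → 9 → 11, so m(11) = 11.
  α_3 = 2: Horner steps 12 → 5 → 0, so m(2) = 0.
  α_4 = 5: Horner steps 12 → 2 → 0, so m(5) = 0.
  α_5 = 6: Horner steps 12 → 1 → 9, so m(6) = 9.
Codeword c = [11, 11, 0, 0, 9] ∈ F_13^5.


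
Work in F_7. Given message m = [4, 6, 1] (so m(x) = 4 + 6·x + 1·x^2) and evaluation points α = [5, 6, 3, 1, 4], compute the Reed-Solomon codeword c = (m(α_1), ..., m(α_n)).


c = [3, 6, 3, 4, 2]

Message polynomial: m(x) = 4 + 6·x + 1·x^2 (mod 7).
For each evaluation point α_i, compute m(α_i) mod 7:
  α_1 = 5: Horner steps 1 → 4 → 3, so m(5) = 3.
  α_2 = 6: Horner steps 1 → 5 → 6, so m(6) = 6.
  α_3 = 3: Horner steps 1 → 2 → 3, so m(3) = 3.
  α_4 = 1: Horner steps 1 → 0 → 4, so m(1) = 4.
  α_5 = 4: Horner steps 1 → 3 → 2, so m(4) = 2.
Codeword c = [3, 6, 3, 4, 2] ∈ F_7^5.


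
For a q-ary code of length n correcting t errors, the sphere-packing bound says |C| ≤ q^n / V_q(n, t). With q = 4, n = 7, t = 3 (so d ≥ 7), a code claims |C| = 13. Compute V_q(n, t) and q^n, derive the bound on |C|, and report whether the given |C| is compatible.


V_q(n, t) = 1156, q^n = 16384, Hamming bound = 14, |C| = 13 ≤ bound (satisfied).

Step 1: Compute V_q(n, t) = Σ_{j=0}^3 C(n, j) (q−1)^j.
  j = 0: C(7,0)·(3)^0 = 1·1 = 1.
  j = 1: C(7,1)·(3)^1 = 7·3 = 21.
  j = 2: C(7,2)·(3)^2 = 21·9 = 189.
  j = 3: C(7,3)·(3)^3 = 35·27 = 945.
  V_q(n, t) = 1 + 21 + 189 + 945 = 1156.
Step 2: q^n = 4^7 = 16384.
Step 3: Hamming bound ⌊q^n / V_q(n,t)⌋ = ⌊16384/1156⌋ = 14.
Step 4: Compare |C| = 13 to 14: satisfied.
The claimed |C| lies below the Hamming bound.


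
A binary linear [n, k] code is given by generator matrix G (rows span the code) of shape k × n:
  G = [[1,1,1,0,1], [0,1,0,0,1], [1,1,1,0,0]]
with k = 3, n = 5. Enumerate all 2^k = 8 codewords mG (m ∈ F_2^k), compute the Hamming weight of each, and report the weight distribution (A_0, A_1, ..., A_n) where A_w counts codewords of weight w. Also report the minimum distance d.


Weight distribution: A_0 = 1, A_1 = 2, A_2 = 2, A_3 = 2, A_4 = 1. Minimum distance d = 1.

Enumerate all 2^3 = 8 messages m ∈ F_2^3.
For each, compute codeword c = mG in F_2^5, then tally its weight.
  m = 000 → c = 00000, weight = 0.
  m = 100 → c = 11101, weight = 4.
  m = 010 → c = 01001, weight = 2.
  m = 110 → c = 10100, weight = 2.
  m = 001 → c = 11100, weight = 3.
  m = 101 → c = 00001, weight = 1.
  m = 011 → c = 10101, weight = 3.
  m = 111 → c = 01000, weight = 1.
Tally weights:
  weight 0: 1 codewords.
  weight 1: 2 codewords.
  weight 2: 2 codewords.
  weight 3: 2 codewords.
  weight 4: 1 codewords.
Minimum distance d = smallest w > 0 with A_w > 0 = 1.
Sanity: Σ A_w = 8 = 2^3 = 8 ✓.


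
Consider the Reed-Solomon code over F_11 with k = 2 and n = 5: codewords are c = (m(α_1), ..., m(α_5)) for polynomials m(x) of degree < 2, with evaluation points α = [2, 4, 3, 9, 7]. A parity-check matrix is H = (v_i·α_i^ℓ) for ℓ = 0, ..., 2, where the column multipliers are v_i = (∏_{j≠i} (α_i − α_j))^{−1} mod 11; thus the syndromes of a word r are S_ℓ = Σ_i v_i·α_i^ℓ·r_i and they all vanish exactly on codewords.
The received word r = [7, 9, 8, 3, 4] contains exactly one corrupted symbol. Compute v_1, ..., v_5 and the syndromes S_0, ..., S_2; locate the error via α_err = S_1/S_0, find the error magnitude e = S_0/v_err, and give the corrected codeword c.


S = (3, 10, 4), error at position 5, error magnitude e = 3, c = [7, 9, 8, 3, 1].

Step 1: column multipliers v_i = (∏_{j≠i}(α_i − α_j))^{−1} mod 11.
  i = 1 (α = 2): (2−4)(2−3)(2−9)(2−7) = (−2)·(−1)·(−7)·(−5) = 70 ≡ 4, so v_1 = 4^{−1} = 3 (mod 11).
  i = 2 (α = 4): (4−2)(4−3)(4−9)(4−7) = 2·1·(−5)·(−3) = 30 ≡ 8, so v_2 = 8^{−1} = 7 (mod 11).
  i = 3 (α = 3): (3−2)(3−4)(3−9)(3−7) = 1·(−1)·(−6)·(−4) = −24 ≡ 9, so v_3 = 9^{−1} = 5 (mod 11).
  i = 4 (α = 9): (9−2)(9−4)(9−3)(9−7) = 7·5·6·2 = 420 ≡ 2, so v_4 = 2^{−1} = 6 (mod 11).
  i = 5 (α = 7): (7−2)(7−4)(7−3)(7−9) = 5·3·4·(−2) = −120 ≡ 1, so v_5 = 1^{−1} = 1 (mod 11).
  v = [3, 7, 5, 6, 1].
Step 2: syndromes of r = [7, 9, 8, 3, 4] (all sums mod 11).
  S_0 = Σ v_i r_i = 3·7 + 7·9 + 5·8 + 6·3 + 1·4 = 146 ≡ 3.
  S_1 = Σ v_i α_i r_i = 3·2·7 + 7·4·9 + 5·3·8 + 6·9·3 + 1·7·4 = 604 ≡ 10.
  α_i^2 mod 11 = [4, 5, 9, 4, 5].
  S_2 = Σ v_i α_i^2 r_i = 3·4·7 + 7·5·9 + 5·9·8 + 6·4·3 + 1·5·4 = 851 ≡ 4.
  S = (3, 10, 4) ≠ 0, so r is not a codeword (an error is present).
Step 3: locate the error. For a single error e at position i, S_ℓ = v_i·e·α_i^ℓ, so α_err = S_1/S_0.
  S_0^{−1} = 3^{−1} = 4 (mod 11), so α_err = 10·4 = 40 ≡ 7 = α_5. Error position i = 5.
  Consistency check: S_2/S_1 = 4·10 = 40 ≡ 7 = α_err ✓ (single-error assumption holds).
Step 4: error magnitude e = S_0/v_5 = S_0·∏_{j≠5}(α_5 − α_j) = 3·1 = 3 ≡ 3 (mod 11).
Step 5: correct position 5: c_5 = r_5 − e = 4 − 3 ≡ 1 (mod 11). Hence c = [7, 9, 8, 3, 1].
  Check: interpolating c through the α_i gives m(x) = 5 + 1·x (degree < 2) with m(α_i) = c_i for every i, so c is indeed a codeword.


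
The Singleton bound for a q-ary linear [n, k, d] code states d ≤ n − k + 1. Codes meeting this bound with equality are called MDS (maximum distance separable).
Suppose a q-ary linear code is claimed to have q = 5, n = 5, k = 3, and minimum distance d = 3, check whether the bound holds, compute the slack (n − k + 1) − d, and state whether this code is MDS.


Singleton RHS = n − k + 1 = 3, slack = 0, bound satisfied, MDS.

Singleton bound: d ≤ n − k + 1.
Here n = 5, k = 3, so n − k + 1 = 3.
Given d = 3, check d ≤ 3: YES.
Slack = (n − k + 1) − d = 0.
The code is MDS (slack = 0).
Description: the claimed parameters are [5, 3, 3]_5; such a code would be MDS (meets Singleton bound).


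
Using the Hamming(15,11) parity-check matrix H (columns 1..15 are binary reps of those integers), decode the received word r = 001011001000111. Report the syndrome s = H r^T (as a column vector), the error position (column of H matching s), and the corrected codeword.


s = (0, 1, 0, 1)^T, error position = 5, corrected codeword c = 001001001000111

Compute s = H r^T mod 2 one row at a time:
  s_1 = 0 + 1 + 0 + 0 + 0 + 1 + 1 + 1 = 4 ≡ 0 (mod 2).
  s_2 = 0 + 1 + 1 + 0 + 0 + 1 + 1 + 1 = 5 ≡ 1 (mod 2).
  s_3 = 0 + 1 + 1 + 0 + 0 + 0 + 1 + 1 = 4 ≡ 0 (mod 2).
  s_4 = 0 + 1 + 1 + 0 + 1 + 0 + 1 + 1 = 5 ≡ 1 (mod 2).
s = (0, 1, 0, 1)^T — this equals column 5 of H (binary 0101), so error is at position 5.
Correct: flip bit 5 of r = 001011001000111 to get c = 001001001000111.


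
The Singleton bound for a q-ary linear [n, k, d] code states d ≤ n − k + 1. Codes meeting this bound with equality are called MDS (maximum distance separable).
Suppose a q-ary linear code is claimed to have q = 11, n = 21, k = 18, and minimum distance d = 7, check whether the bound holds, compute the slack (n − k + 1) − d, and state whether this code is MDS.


Singleton RHS = n − k + 1 = 4, slack = -3, bound violated (no such code; not MDS).

Singleton bound: d ≤ n − k + 1.
Here n = 21, k = 18, so n − k + 1 = 4.
Given d = 7, check d ≤ 4: NO.
Slack = (n − k + 1) − d = -3.
The slack is negative: d = 7 exceeds n − k + 1 = 4 by 3, so the Singleton bound is violated and no linear [21, 18, 7]_11 code can exist. In particular it is not MDS (MDS requires d = n − k + 1 exactly).
Description: the claimed parameters are [21, 18, 7]_11; such a code would be impossible (violates the Singleton bound).


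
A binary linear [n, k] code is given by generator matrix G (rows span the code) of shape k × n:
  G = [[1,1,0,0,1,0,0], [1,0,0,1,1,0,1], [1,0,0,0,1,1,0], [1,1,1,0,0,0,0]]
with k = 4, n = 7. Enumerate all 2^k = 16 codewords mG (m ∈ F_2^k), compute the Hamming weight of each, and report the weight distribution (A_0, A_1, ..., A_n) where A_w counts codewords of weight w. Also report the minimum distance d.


Weight distribution: A_0 = 1, A_2 = 2, A_3 = 6, A_4 = 3, A_5 = 2, A_6 = 2. Minimum distance d = 2.

Enumerate all 2^4 = 16 messages m ∈ F_2^4.
For each, compute codeword c = mG in F_2^7, then tally its weight.
  m = 0000 → c = 0000000, weight = 0.
  m = 1000 → c = 1100100, weight = 3.
  m = 0100 → c = 1001101, weight = 4.
  m = 1100 → c = 0101001, weight = 3.
  m = 0010 → c = 1000110, weight = 3.
  m = 1010 → c = 0100010, weight = 2.
  m = 0110 → c = 0001011, weight = 3.
  m = 1110 → c = 1101111, weight = 6.
  m = 0001 → c = 1110000, weight = 3.
  m = 1001 → c = 0010100, weight = 2.
  m = 0101 → c = 0111101, weight = 5.
  m = 1101 → c = 1011001, weight = 4.
  m = 0011 → c = 0110110, weight = 4.
  m = 1011 → c = 1010010, weight = 3.
  m = 0111 → c = 1111011, weight = 6.
  m = 1111 → c = 0011111, weight = 5.
Tally weights:
  weight 0: 1 codewords.
  weight 2: 2 codewords.
  weight 3: 6 codewords.
  weight 4: 3 codewords.
  weight 5: 2 codewords.
  weight 6: 2 codewords.
Minimum distance d = smallest w > 0 with A_w > 0 = 2.
Sanity: Σ A_w = 16 = 2^4 = 16 ✓.


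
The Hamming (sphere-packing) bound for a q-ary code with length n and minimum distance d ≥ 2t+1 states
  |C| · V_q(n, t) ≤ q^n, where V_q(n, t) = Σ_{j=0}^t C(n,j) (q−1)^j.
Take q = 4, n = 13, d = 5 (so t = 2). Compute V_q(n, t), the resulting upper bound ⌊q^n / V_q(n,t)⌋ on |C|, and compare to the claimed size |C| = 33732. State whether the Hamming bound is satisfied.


V_q(n, t) = 742, q^n = 67108864, Hamming bound = 90443, |C| = 33732 ≤ bound (satisfied).

Step 1: Compute V_q(n, t) = Σ_{j=0}^2 C(n, j) (q−1)^j.
  j = 0: C(13,0)·(3)^0 = 1·1 = 1.
  j = 1: C(13,1)·(3)^1 = 13·3 = 39.
  j = 2: C(13,2)·(3)^2 = 78·9 = 702.
  V_q(n, t) = 1 + 39 + 702 = 742.
Step 2: q^n = 4^13 = 67108864.
Step 3: Hamming bound ⌊q^n / V_q(n,t)⌋ = ⌊67108864/742⌋ = 90443.
Step 4: Compare |C| = 33732 to 90443: satisfied.
The claimed |C| lies below the Hamming bound.


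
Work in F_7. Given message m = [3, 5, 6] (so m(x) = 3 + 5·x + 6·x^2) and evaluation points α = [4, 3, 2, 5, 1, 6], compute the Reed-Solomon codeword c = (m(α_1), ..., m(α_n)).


c = [0, 2, 2, 3, 0, 4]

Message polynomial: m(x) = 3 + 5·x + 6·x^2 (mod 7).
For each evaluation point α_i, compute m(α_i) mod 7:
  α_1 = 4: Horner steps 6 → 1 → 0, so m(4) = 0.
  α_2 = 3: Horner steps 6 → 2 → 2, so m(3) = 2.
  α_3 = 2: Horner steps 6 → 3 → 2, so m(2) = 2.
  α_4 = 5: Horner steps 6 → 0 → 3, so m(5) = 3.
  α_5 = 1: Horner steps 6 → 4 → 0, so m(1) = 0.
  α_6 = 6: Horner steps 6 → 6 → 4, so m(6) = 4.
Codeword c = [0, 2, 2, 3, 0, 4] ∈ F_7^6.


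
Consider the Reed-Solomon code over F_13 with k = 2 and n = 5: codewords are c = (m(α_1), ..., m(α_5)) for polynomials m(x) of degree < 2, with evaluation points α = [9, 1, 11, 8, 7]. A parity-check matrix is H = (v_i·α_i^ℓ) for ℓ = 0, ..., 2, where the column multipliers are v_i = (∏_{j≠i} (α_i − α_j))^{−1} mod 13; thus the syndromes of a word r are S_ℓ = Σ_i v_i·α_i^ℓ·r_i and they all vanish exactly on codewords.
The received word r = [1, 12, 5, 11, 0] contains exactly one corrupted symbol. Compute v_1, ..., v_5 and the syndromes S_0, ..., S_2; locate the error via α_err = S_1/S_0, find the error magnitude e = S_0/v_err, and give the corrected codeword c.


S = (10, 12, 4), error at position 1, error magnitude e = 5, c = [9, 12, 5, 11, 0].

Step 1: column multipliers v_i = (∏_{j≠i}(α_i − α_j))^{−1} mod 13.
  i = 1 (α = 9): (9−1)(9−11)(9−8)(9−7) = 8·(−2)·1·2 = −32 ≡ 7, so v_1 = 7^{−1} = 2 (mod 13).
  i = 2 (α = 1): (1−9)(1−11)(1−8)(1−7) = (−8)·(−10)·(−7)·(−6) = 3360 ≡ 6, so v_2 = 6^{−1} = 11 (mod 13).
  i = 3 (α = 11): (11−9)(11−1)(11−8)(11−7) = 2·10·3·4 = 240 ≡ 6, so v_3 = 6^{−1} = 11 (mod 13).
  i = 4 (α = 8): (8−9)(8−1)(8−11)(8−7) = (−1)·7·(−3)·1 = 21 ≡ 8, so v_4 = 8^{−1} = 5 (mod 13).
  i = 5 (α = 7): (7−9)(7−1)(7−11)(7−8) = (−2)·6·(−4)·(−1) = −48 ≡ 4, so v_5 = 4^{−1} = 10 (mod 13).
  v = [2, 11, 11, 5, 10].
Step 2: syndromes of r = [1, 12, 5, 11, 0] (all sums mod 13).
  S_0 = Σ v_i r_i = 2·1 + 11·12 + 11·5 + 5·11 + 10·0 = 244 ≡ 10.
  S_1 = Σ v_i α_i r_i = 2·9·1 + 11·1·12 + 11·11·5 + 5·8·11 + 10·7·0 = 1195 ≡ 12.
  α_i^2 mod 13 = [3, 1, 4, 12, 10].
  S_2 = Σ v_i α_i^2 r_i = 2·3·1 + 11·1·12 + 11·4·5 + 5·12·11 + 10·10·0 = 1018 ≡ 4.
  S = (10, 12, 4) ≠ 0, so r is not a codeword (an error is present).
Step 3: locate the error. For a single error e at position i, S_ℓ = v_i·e·α_i^ℓ, so α_err = S_1/S_0.
  S_0^{−1} = 10^{−1} = 4 (mod 13), so α_err = 12·4 = 48 ≡ 9 = α_1. Error position i = 1.
  Consistency check: S_2/S_1 = 4·12 = 48 ≡ 9 = α_err ✓ (single-error assumption holds).
Step 4: error magnitude e = S_0/v_1 = S_0·∏_{j≠1}(α_1 − α_j) = 10·7 = 70 ≡ 5 (mod 13).
Step 5: correct position 1: c_1 = r_1 − e = 1 − 5 ≡ 9 (mod 13). Hence c = [9, 12, 5, 11, 0].
  Check: interpolating c through the α_i gives m(x) = 1 + 11·x (degree < 2) with m(α_i) = c_i for every i, so c is indeed a codeword.
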